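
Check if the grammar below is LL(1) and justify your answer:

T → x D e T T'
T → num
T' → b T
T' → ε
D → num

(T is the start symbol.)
Relevant sets:
  FOLLOW(T') = { $, 'b' }

For T:
  PREDICT(T → x D e T T') = { 'x' }
  PREDICT(T → num) = { 'num' }
For T':
  PREDICT(T' → b T) = { 'b' }
  PREDICT(T' → ε) = { $, 'b' }
D has a single production, so nothing to check there.

Conflict found: Predict set conflict for T': { 'b' }
The grammar is NOT LL(1).

Answer: No. Predict set conflict for T': { 'b' }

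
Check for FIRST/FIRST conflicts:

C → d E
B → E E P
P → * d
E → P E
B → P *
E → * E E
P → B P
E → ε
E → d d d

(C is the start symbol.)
Yes. B → E E P / B → P '*' on { '*', 'd' }; P → '*' d / P → B P on { '*' }; E → P E / E → '*' E E on { '*' }; E → P E / E → d d d on { 'd' }

FIRST sets of the non-terminals at (or reachable through a nullable prefix from) the front of some alternative:
  FIRST(E) = { '*', 'd', ε }
  FIRST(P) = { '*', 'd' }
  FIRST(B) = { '*', 'd' }

Productions for B:
  B → E E P: FIRST = { '*', 'd' }
  B → P *: FIRST = { '*', 'd' }
Productions for P:
  P → * d: FIRST = { '*' }
  P → B P: FIRST = { '*', 'd' }
Productions for E:
  E → P E: FIRST = { '*', 'd' }
  E → * E E: FIRST = { '*' }
  E → ε: FIRST = { ε }
  E → d d d: FIRST = { 'd' }
C has only one production, so no FIRST/FIRST conflict is possible there.

Conflict for B: B → E E P and B → P *
  Overlap: { '*', 'd' }
Conflict for P: P → * d and P → B P
  Overlap: { '*' }
Conflict for E: E → P E and E → * E E
  Overlap: { '*' }
Conflict for E: E → P E and E → d d d
  Overlap: { 'd' }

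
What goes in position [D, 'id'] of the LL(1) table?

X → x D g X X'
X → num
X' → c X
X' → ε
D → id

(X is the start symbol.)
To find M[D, 'id'], we find productions for D where 'id' is in the predict set (PREDICT(N → α) = (FIRST(α) \ {ε}) ∪ (FOLLOW(N) if α ⇒* ε)).

D → id: PREDICT = { 'id' }
  'id' is in predict set, so this production goes in M[D, 'id']

M[D, 'id'] = D → id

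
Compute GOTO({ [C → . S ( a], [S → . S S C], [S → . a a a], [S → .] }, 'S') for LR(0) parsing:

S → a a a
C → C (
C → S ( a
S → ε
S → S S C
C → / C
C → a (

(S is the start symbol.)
GOTO(I, 'S') = CLOSURE({ [A → αX.β] : [A → α.Xβ] ∈ I, X = 'S' })

Items with dot before 'S', with the dot advanced:
  [C → . S ( a] → [C → S . ( a]
  [S → . S S C] → [S → S . S C]
Closure of the advanced items:
  [S → S . S C] has the dot before S: add [S → . a a a], [S → .], [S → . S S C]

GOTO = { [C → S . ( a], [S → . S S C], [S → . a a a], [S → .], [S → S . S C] }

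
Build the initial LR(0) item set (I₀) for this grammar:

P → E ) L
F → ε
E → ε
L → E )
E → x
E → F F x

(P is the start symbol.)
{ [E → . F F x], [E → . x], [E → .], [F → .], [P → . E ) L], [P' → . P] }

First, augment the grammar with P' → P
I₀ = CLOSURE({ [P' → . P] }):
  [P' → . P] has the dot before P: add [P → . E ) L]
  [P → . E ) L] has the dot before E: add [E → .], [E → . x], [E → . F F x]
  [E → . F F x] has the dot before F: add [F → .]
No further items can be added.

I₀ = { [E → . F F x], [E → . x], [E → .], [F → .], [P → . E ) L], [P' → . P] }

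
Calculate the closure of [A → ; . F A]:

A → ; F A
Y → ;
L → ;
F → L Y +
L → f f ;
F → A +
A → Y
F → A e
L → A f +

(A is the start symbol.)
{ [A → . ; F A], [A → . Y], [A → ; . F A], [F → . A +], [F → . A e], [F → . L Y +], [L → . ;], [L → . A f +], [L → . f f ;], [Y → . ;] }

Start with: [A → ; . F A]
  [A → ; . F A] has the dot before F: add [F → . L Y +], [F → . A +], [F → . A e]
  [F → . L Y +] has the dot before L: add [L → . ;], [L → . f f ;], [L → . A f +]
  [F → . A +] has the dot before A: add [A → . ; F A], [A → . Y]
  [A → . Y] has the dot before Y: add [Y → . ;]
No further items can be added.

CLOSURE = { [A → . ; F A], [A → . Y], [A → ; . F A], [F → . A +], [F → . A e], [F → . L Y +], [L → . ;], [L → . A f +], [L → . f f ;], [Y → . ;] }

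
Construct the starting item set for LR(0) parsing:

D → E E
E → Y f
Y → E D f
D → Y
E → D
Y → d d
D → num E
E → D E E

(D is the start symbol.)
First, augment the grammar with D' → D
I₀ = CLOSURE({ [D' → . D] }):
  [D' → . D] has the dot before D: add [D → . E E], [D → . Y], [D → . num E]
  [D → . E E] has the dot before E: add [E → . Y f], [E → . D], [E → . D E E]
  [D → . Y] has the dot before Y: add [Y → . E D f], [Y → . d d]
No further items can be added.

I₀ = { [D → . E E], [D → . Y], [D → . num E], [D' → . D], [E → . D E E], [E → . D], [E → . Y f], [Y → . E D f], [Y → . d d] }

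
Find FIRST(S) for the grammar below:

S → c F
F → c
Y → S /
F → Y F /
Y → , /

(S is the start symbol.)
{ 'c' }

From S → c F:
  - c is a terminal: add 'c' and stop

Collecting: FIRST(S) = { 'c' }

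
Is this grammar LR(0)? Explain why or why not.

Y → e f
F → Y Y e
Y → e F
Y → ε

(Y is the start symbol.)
No. Shift-reduce conflict between [Y → .] and [Y → . e F]

A grammar is LR(0) if no state in the canonical LR(0) collection has:
  - both a shift item (dot before a terminal) and a complete item (shift-reduce conflict), or
  - two or more complete items (reduce-reduce conflict; the accept item [Y' → Y .] counts as a complete item here).

Augment with Y' → Y and build the canonical LR(0) collection (I0 = CLOSURE({[Y' → . Y]}), then GOTO on every symbol after a dot until no new states appear). It has 8 states:
  I0: { [Y → . e F], [Y → . e f], [Y → .], [Y' → . Y] }  — shift, reduce
  I1: { [Y' → Y .] }  — accept
  I2: { [F → . Y Y e], [Y → . e F], [Y → . e f], [Y → .], [Y → e . F], [Y → e . f] }  — shift, reduce
  I3: { [Y → e F .] }  — reduce
  I4: { [F → Y . Y e], [Y → . e F], [Y → . e f], [Y → .] }  — shift, reduce
  I5: { [Y → e f .] }  — reduce
  I6: { [F → Y Y . e] }  — shift
  I7: { [F → Y Y e .] }  — reduce

Conflict in state I0:
  Shift-reduce conflict between [Y → .] and [Y → . e F]
So the grammar is NOT LR(0).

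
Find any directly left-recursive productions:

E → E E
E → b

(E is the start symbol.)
Yes, E is left-recursive

Direct left recursion occurs when N → N α for some non-terminal N (the right-hand side begins with the left-hand side itself).

E → E E: LEFT RECURSIVE (starts with E)
E → b: starts with b

The grammar has direct left recursion on: E.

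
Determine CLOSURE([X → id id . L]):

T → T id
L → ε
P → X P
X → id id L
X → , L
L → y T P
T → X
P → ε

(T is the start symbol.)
Start with: [X → id id . L]
  [X → id id . L] has the dot before L: add [L → .], [L → . y T P]
No further items can be added.

CLOSURE = { [L → . y T P], [L → .], [X → id id . L] }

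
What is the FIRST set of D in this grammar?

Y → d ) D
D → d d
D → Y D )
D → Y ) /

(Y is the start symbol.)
{ 'd' }

FIRST sets of the other non-terminals involved (by the same procedure, iterated to a fixed point):
  FIRST(Y) = { 'd' }

From D → d d:
  - d is a terminal: add 'd' and stop
From D → Y D ):
  - Y is a non-terminal: add FIRST(Y) \ {ε} = { 'd' }
    Y is not nullable, so stop
From D → Y ) /:
  - Y is a non-terminal: add FIRST(Y) \ {ε} = { 'd' }
    Y is not nullable, so stop

Collecting: FIRST(D) = { 'd' }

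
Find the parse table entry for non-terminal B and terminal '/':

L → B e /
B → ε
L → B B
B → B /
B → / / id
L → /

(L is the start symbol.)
To find M[B, '/'], we find productions for B where '/' is in the predict set (PREDICT(N → α) = (FIRST(α) \ {ε}) ∪ (FOLLOW(N) if α ⇒* ε)).

Relevant sets:
  FIRST(B) = { '/', ε }
  FOLLOW(B) = { $, '/', 'e' }

B → ε: PREDICT = { $, '/', 'e' }
  '/' is in predict set, so this production goes in M[B, '/']
B → B /: PREDICT = { '/' }
  '/' is in predict set, so this production goes in M[B, '/']
B → / / id: PREDICT = { '/' }
  '/' is in predict set, so this production goes in M[B, '/']

M[B, '/'] = B → ε, B → B /, B → / / id  (a multiply-defined cell — the grammar is not LL(1))

Answer: B → ε, B → B /, B → / / id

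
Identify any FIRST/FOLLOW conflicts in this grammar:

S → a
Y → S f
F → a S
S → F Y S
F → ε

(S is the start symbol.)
Yes. F → a S with FOLLOW(F) on { 'a' }

A FIRST/FOLLOW conflict occurs when a non-terminal N has a nullable alternative N → β (β ⇒* ε) and another alternative N → α with FIRST(α) ∩ FOLLOW(N) ≠ ∅: on such a lookahead the parser cannot decide between expanding α and letting N vanish via β.

Nullable non-terminals: F.

F: nullable alternative(s) F → ε; FOLLOW(F) = { 'a' }
  F → a S: FIRST \ {ε} = { 'a' } — overlaps FOLLOW(F) on { 'a' }: CONFLICT
  F → ε: FIRST \ {ε} = { } — this is the only nullable alternative, skip

S, Y have no nullable alternative, so no FIRST/FOLLOW check is needed there.

So the grammar has 1 FIRST/FOLLOW conflict (marked CONFLICT above).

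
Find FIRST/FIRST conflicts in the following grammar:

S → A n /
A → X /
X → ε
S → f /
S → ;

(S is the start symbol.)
A FIRST/FIRST conflict occurs when two productions N → α and N → β for the same non-terminal have FIRST(α) ∩ FIRST(β) ≠ ∅ (with ε ∈ FIRST of a nullable right-hand side, so two nullable alternatives also conflict).

FIRST sets of the non-terminals at (or reachable through a nullable prefix from) the front of some alternative:
  FIRST(A) = { '/' }

Productions for S:
  S → A n /: FIRST = { '/' }
  S → f /: FIRST = { 'f' }
  S → ;: FIRST = { ';' }
A, X have only one production, so no FIRST/FIRST conflict is possible there.

All alternatives of each non-terminal have pairwise disjoint FIRST sets.

Answer: No FIRST/FIRST conflicts.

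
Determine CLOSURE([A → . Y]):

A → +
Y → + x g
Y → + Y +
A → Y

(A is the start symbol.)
{ [A → . Y], [Y → . + Y +], [Y → . + x g] }

To compute CLOSURE, for each item [A → α.Bβ] where B is a non-terminal, add [B → .γ] for all productions B → γ; repeat for the newly added items until nothing changes.

Start with: [A → . Y]
  [A → . Y] has the dot before Y: add [Y → . + x g], [Y → . + Y +]
No further items can be added.

CLOSURE = { [A → . Y], [Y → . + Y +], [Y → . + x g] }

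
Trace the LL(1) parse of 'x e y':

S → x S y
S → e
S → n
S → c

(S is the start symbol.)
LL(1) parsing maintains a stack (initially the start symbol over $) and the input. At each step: if the stack top is a terminal, match it against the current input token; if it is a non-terminal N, replace it with the RHS of M[N, lookahead] (the unique production whose predict set contains the lookahead).

Stack is shown with the top on the left.

Stack    Input    Action
------------------------
S $      x e y $  output S → x S y
x S y $  x e y $  match 'x'
S y $    e y $    output S → e
e y $    e y $    match 'e'
y $      y $      match 'y'
$        $        accept

The string is accepted.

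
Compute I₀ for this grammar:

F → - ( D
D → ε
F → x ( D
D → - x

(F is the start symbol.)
{ [F → . - ( D], [F → . x ( D], [F' → . F] }

First, augment the grammar with F' → F
I₀ = CLOSURE({ [F' → . F] }):
  [F' → . F] has the dot before F: add [F → . - ( D], [F → . x ( D]
No further items can be added.

I₀ = { [F → . - ( D], [F → . x ( D], [F' → . F] }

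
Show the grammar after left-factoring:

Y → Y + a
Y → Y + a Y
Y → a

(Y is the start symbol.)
Y → Y + a Y'
Y' → ε
Y' → Y
Y → a

Left-factoring transforms A → αβ₁ | αβ₂ into A → αA' and A' → β₁ | β₂
(α is the longest common prefix among the alternatives). Repeat until
no nonterminal has two alternatives with a common prefix.

Round 1: Y has alternatives sharing prefix 'Y + a'. Introduce Y': Y → Y + a Y'
  Add: Y' → ε
  Add: Y' → Y

No remaining common prefixes — done.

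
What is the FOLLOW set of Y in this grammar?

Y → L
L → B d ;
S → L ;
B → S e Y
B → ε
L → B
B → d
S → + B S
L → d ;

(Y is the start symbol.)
{ $, '+', ';', 'd' }

Y is the start symbol, so $ ∈ FOLLOW(Y).
In B → S e Y: Y is at the end, add FOLLOW(B)

The FOLLOW sets referred to above (computed the same way, to a fixed point):
  FOLLOW(B) = { $, '+', ';', 'd' }

Taking the union: FOLLOW(Y) = { $, '+', ';', 'd' }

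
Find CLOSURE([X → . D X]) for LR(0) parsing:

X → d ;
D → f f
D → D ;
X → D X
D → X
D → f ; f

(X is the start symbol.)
{ [D → . D ;], [D → . X], [D → . f ; f], [D → . f f], [X → . D X], [X → . d ;] }

Start with: [X → . D X]
  [X → . D X] has the dot before D: add [D → . f f], [D → . D ;], [D → . X], [D → . f ; f]
  [D → . X] has the dot before X: add [X → . d ;]
No further items can be added.

CLOSURE = { [D → . D ;], [D → . X], [D → . f ; f], [D → . f f], [X → . D X], [X → . d ;] }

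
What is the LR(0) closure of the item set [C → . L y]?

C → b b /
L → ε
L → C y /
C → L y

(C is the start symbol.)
To compute CLOSURE, for each item [A → α.Bβ] where B is a non-terminal, add [B → .γ] for all productions B → γ; repeat for the newly added items until nothing changes.

Start with: [C → . L y]
  [C → . L y] has the dot before L: add [L → .], [L → . C y /]
  [L → . C y /] has the dot before C: add [C → . b b /]
No further items can be added.

CLOSURE = { [C → . L y], [C → . b b /], [L → . C y /], [L → .] }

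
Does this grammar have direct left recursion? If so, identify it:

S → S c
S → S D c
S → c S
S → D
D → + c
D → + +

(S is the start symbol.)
Yes, S is left-recursive

Direct left recursion occurs when N → N α for some non-terminal N (the right-hand side begins with the left-hand side itself).

S → S c: LEFT RECURSIVE (starts with S)
S → S D c: LEFT RECURSIVE (starts with S)
S → c S: starts with c
S → D: starts with D
D → + c: starts with '+'
D → + +: starts with '+'

The grammar has direct left recursion on: S.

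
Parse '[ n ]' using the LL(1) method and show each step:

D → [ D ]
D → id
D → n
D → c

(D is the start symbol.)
LL(1) parsing maintains a stack (initially the start symbol over $) and the input. At each step: if the stack top is a terminal, match it against the current input token; if it is a non-terminal N, replace it with the RHS of M[N, lookahead] (the unique production whose predict set contains the lookahead).

Stack is shown with the top on the left.

Stack    Input    Action
------------------------
D $      [ n ] $  output D → [ D ]
[ D ] $  [ n ] $  match '['
D ] $    n ] $    output D → n
n ] $    n ] $    match 'n'
] $      ] $      match ']'
$        $        accept

The string is accepted.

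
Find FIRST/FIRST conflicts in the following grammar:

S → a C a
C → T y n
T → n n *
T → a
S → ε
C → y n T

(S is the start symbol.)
A FIRST/FIRST conflict occurs when two productions N → α and N → β for the same non-terminal have FIRST(α) ∩ FIRST(β) ≠ ∅ (with ε ∈ FIRST of a nullable right-hand side, so two nullable alternatives also conflict).

FIRST sets of the non-terminals at (or reachable through a nullable prefix from) the front of some alternative:
  FIRST(T) = { 'a', 'n' }

Productions for S:
  S → a C a: FIRST = { 'a' }
  S → ε: FIRST = { ε }
Productions for C:
  C → T y n: FIRST = { 'a', 'n' }
  C → y n T: FIRST = { 'y' }
Productions for T:
  T → n n *: FIRST = { 'n' }
  T → a: FIRST = { 'a' }

All alternatives of each non-terminal have pairwise disjoint FIRST sets.

Answer: No FIRST/FIRST conflicts.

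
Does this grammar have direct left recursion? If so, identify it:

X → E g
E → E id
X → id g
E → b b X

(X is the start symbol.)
Direct left recursion occurs when N → N α for some non-terminal N (the right-hand side begins with the left-hand side itself).

X → E g: starts with E
E → E id: LEFT RECURSIVE (starts with E)
X → id g: starts with id
E → b b X: starts with b

The grammar has direct left recursion on: E.

Answer: Yes, E is left-recursive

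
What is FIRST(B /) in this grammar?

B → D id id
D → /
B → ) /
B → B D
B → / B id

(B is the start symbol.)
{ ')', '/' }

FIRST sets of the non-terminals involved (from the grammar, by fixed-point iteration):
  FIRST(B) = { ')', '/' }

To compute FIRST(B /), process the symbols left to right:
Symbol B is a non-terminal. Add FIRST(B) \ {ε} = { ')', '/' }
B is not nullable (ε ∉ FIRST(B)), so stop here.
FIRST(B /) = { ')', '/' }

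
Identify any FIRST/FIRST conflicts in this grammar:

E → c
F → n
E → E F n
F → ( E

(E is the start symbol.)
A FIRST/FIRST conflict occurs when two productions N → α and N → β for the same non-terminal have FIRST(α) ∩ FIRST(β) ≠ ∅ (with ε ∈ FIRST of a nullable right-hand side, so two nullable alternatives also conflict).

FIRST sets of the non-terminals at (or reachable through a nullable prefix from) the front of some alternative:
  FIRST(E) = { 'c' }

Productions for E:
  E → c: FIRST = { 'c' }
  E → E F n: FIRST = { 'c' }
Productions for F:
  F → n: FIRST = { 'n' }
  F → ( E: FIRST = { '(' }

Conflict for E: E → c and E → E F n
  Overlap: { 'c' }

Answer: Yes. E → c / E → E F n on { 'c' }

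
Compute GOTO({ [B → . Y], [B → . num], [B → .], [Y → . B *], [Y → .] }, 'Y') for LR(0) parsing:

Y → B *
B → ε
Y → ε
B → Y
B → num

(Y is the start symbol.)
{ [B → Y .] }

GOTO(I, 'Y') = CLOSURE({ [A → αX.β] : [A → α.Xβ] ∈ I, X = 'Y' })

Items with dot before 'Y', with the dot advanced:
  [B → . Y] → [B → Y .]
Closure adds nothing (no advanced item has the dot before a non-terminal).

GOTO = { [B → Y .] }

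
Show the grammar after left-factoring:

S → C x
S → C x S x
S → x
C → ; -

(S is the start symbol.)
S → C x S'
S' → ε
S' → S x
S → x
C → ; -

Left-factoring transforms A → αβ₁ | αβ₂ into A → αA' and A' → β₁ | β₂
(α is the longest common prefix among the alternatives). Repeat until
no nonterminal has two alternatives with a common prefix.

Round 1: S has alternatives sharing prefix 'C x'. Introduce S': S → C x S'
  Add: S' → ε
  Add: S' → S x

No remaining common prefixes — done.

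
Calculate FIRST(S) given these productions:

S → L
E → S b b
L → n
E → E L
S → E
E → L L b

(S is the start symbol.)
FIRST sets of the other non-terminals involved (by the same procedure, iterated to a fixed point):
  FIRST(L) = { 'n' }
  FIRST(E) = { 'n' }

From S → L:
  - L is a non-terminal: add FIRST(L) \ {ε} = { 'n' }
    L is not nullable, so stop
From S → E:
  - E is a non-terminal: add FIRST(E) \ {ε} = { 'n' }
    E is not nullable, so stop

Collecting: FIRST(S) = { 'n' }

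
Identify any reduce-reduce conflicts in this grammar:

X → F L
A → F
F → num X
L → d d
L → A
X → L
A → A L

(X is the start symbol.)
No reduce-reduce conflicts

Augment with X' → X and build the canonical LR(0) collection (I0 = CLOSURE({[X' → . X]}), then GOTO on every symbol after a dot until no new states appear). It has 12 states:
  I0: { [A → . A L], [A → . F], [F → . num X], [L → . A], [L → . d d], [X → . F L], [X → . L], [X' → . X] }  — shift
  I1: { [A → . A L], [A → . F], [A → A . L], [F → . num X], [L → . A], [L → . d d], [L → A .] }  — shift, reduce
  I2: { [A → . A L], [A → . F], [A → F .], [F → . num X], [L → . A], [L → . d d], [X → F . L] }  — shift, reduce
  I3: { [X → L .] }  — reduce
  I4: { [X' → X .] }  — accept
  I5: { [L → d . d] }  — shift
  I6: { [A → . A L], [A → . F], [F → . num X], [F → num . X], [L → . A], [L → . d d], [X → . F L], [X → . L] }  — shift
  I7: { [F → num X .] }  — reduce
  I8: { [L → d d .] }  — reduce
  I9: { [A → F .] }  — reduce
  I10: { [X → F L .] }  — reduce
  I11: { [A → A L .] }  — reduce

No state contains more than one complete item.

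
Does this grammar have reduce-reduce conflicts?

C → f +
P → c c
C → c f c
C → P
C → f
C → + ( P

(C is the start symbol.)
Augment with C' → C and build the canonical LR(0) collection (I0 = CLOSURE({[C' → . C]}), then GOTO on every symbol after a dot until no new states appear). It has 13 states:
  I0: { [C → . + ( P], [C → . P], [C → . c f c], [C → . f +], [C → . f], [C' → . C], [P → . c c] }  — shift
  I1: { [C → + . ( P] }  — shift
  I2: { [C' → C .] }  — accept
  I3: { [C → P .] }  — reduce
  I4: { [C → c . f c], [P → c . c] }  — shift
  I5: { [C → f . +], [C → f .] }  — shift, reduce
  I6: { [C → f + .] }  — reduce
  I7: { [P → c c .] }  — reduce
  I8: { [C → c f . c] }  — shift
  I9: { [C → c f c .] }  — reduce
  I10: { [C → + ( . P], [P → . c c] }  — shift
  I11: { [C → + ( P .] }  — reduce
  I12: { [P → c . c] }  — shift

No state contains more than one complete item.

Answer: No reduce-reduce conflicts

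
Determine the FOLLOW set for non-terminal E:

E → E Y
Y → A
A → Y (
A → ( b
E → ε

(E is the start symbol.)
{ $, '(' }

To compute FOLLOW(E), find every occurrence of E on a right-hand side N → α E β: add FIRST(β) \ {ε}, and if β is empty or nullable also add FOLLOW(N). Iterate to a fixed point.

E is the start symbol, so $ ∈ FOLLOW(E).
In E → E Y: E is followed by Y, add FIRST(Y) \ {ε} = { '(' }

Taking the union: FOLLOW(E) = { $, '(' }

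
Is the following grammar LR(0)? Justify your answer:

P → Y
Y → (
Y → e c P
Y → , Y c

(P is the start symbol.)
Augment with P' → P and build the canonical LR(0) collection (I0 = CLOSURE({[P' → . P]}), then GOTO on every symbol after a dot until no new states appear). It has 10 states:
  I0: { [P → . Y], [P' → . P], [Y → . (], [Y → . , Y c], [Y → . e c P] }  — shift
  I1: { [Y → ( .] }  — reduce
  I2: { [Y → , . Y c], [Y → . (], [Y → . , Y c], [Y → . e c P] }  — shift
  I3: { [P' → P .] }  — accept
  I4: { [P → Y .] }  — reduce
  I5: { [Y → e . c P] }  — shift
  I6: { [P → . Y], [Y → . (], [Y → . , Y c], [Y → . e c P], [Y → e c . P] }  — shift
  I7: { [Y → e c P .] }  — reduce
  I8: { [Y → , Y . c] }  — shift
  I9: { [Y → , Y c .] }  — reduce

Every state is either a pure shift/goto state or contains exactly one complete item and nothing to shift — no conflicts. The grammar is LR(0).

Answer: Yes, the grammar is LR(0)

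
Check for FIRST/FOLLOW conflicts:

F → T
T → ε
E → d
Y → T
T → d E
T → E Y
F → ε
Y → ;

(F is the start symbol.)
No FIRST/FOLLOW conflicts.

A FIRST/FOLLOW conflict occurs when a non-terminal N has a nullable alternative N → β (β ⇒* ε) and another alternative N → α with FIRST(α) ∩ FOLLOW(N) ≠ ∅: on such a lookahead the parser cannot decide between expanding α and letting N vanish via β.

Nullable non-terminals: F, T, Y.
FIRST sets used below: FIRST(T) = { 'd', ε }, FIRST(E) = { 'd' }

F: nullable alternative(s) F → T, F → ε; FOLLOW(F) = { $ }
  F → T: FIRST \ {ε} = { 'd' } — disjoint from FOLLOW(F)
  F → ε: FIRST \ {ε} = { } — disjoint from FOLLOW(F)

T: nullable alternative(s) T → ε; FOLLOW(T) = { $ }
  T → ε: FIRST \ {ε} = { } — this is the only nullable alternative, skip
  T → d E: FIRST \ {ε} = { 'd' } — disjoint from FOLLOW(T)
  T → E Y: FIRST \ {ε} = { 'd' } — disjoint from FOLLOW(T)

Y: nullable alternative(s) Y → T; FOLLOW(Y) = { $ }
  Y → T: FIRST \ {ε} = { 'd' } — this is the only nullable alternative, skip
  Y → ;: FIRST \ {ε} = { ';' } — disjoint from FOLLOW(Y)

E has no nullable alternative, so no FIRST/FOLLOW check is needed there.

No FIRST/FOLLOW conflicts found.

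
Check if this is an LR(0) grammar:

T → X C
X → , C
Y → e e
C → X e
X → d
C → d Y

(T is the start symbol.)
No. Shift-reduce conflict between [X → d .] and [Y → . e e]

A grammar is LR(0) if no state in the canonical LR(0) collection has:
  - both a shift item (dot before a terminal) and a complete item (shift-reduce conflict), or
  - two or more complete items (reduce-reduce conflict; the accept item [T' → T .] counts as a complete item here).

Augment with T' → T and build the canonical LR(0) collection (I0 = CLOSURE({[T' → . T]}), then GOTO on every symbol after a dot until no new states appear). It has 13 states:
  I0: { [T → . X C], [T' → . T], [X → . , C], [X → . d] }  — shift
  I1: { [C → . X e], [C → . d Y], [X → , . C], [X → . , C], [X → . d] }  — shift
  I2: { [T' → T .] }  — accept
  I3: { [C → . X e], [C → . d Y], [T → X . C], [X → . , C], [X → . d] }  — shift
  I4: { [X → d .] }  — reduce
  I5: { [T → X C .] }  — reduce
  I6: { [C → X . e] }  — shift
  I7: { [C → d . Y], [X → d .], [Y → . e e] }  — shift, reduce
  I8: { [C → d Y .] }  — reduce
  I9: { [Y → e . e] }  — shift
  I10: { [Y → e e .] }  — reduce
  I11: { [C → X e .] }  — reduce
  I12: { [X → , C .] }  — reduce

Conflict in state I7:
  Shift-reduce conflict between [X → d .] and [Y → . e e]
So the grammar is NOT LR(0).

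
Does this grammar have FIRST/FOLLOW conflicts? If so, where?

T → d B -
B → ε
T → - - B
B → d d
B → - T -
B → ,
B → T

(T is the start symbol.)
A FIRST/FOLLOW conflict occurs when a non-terminal N has a nullable alternative N → β (β ⇒* ε) and another alternative N → α with FIRST(α) ∩ FOLLOW(N) ≠ ∅: on such a lookahead the parser cannot decide between expanding α and letting N vanish via β.

Nullable non-terminals: B.
FIRST sets used below: FIRST(T) = { '-', 'd' }

B: nullable alternative(s) B → ε; FOLLOW(B) = { $, '-' }
  B → ε: FIRST \ {ε} = { } — this is the only nullable alternative, skip
  B → d d: FIRST \ {ε} = { 'd' } — disjoint from FOLLOW(B)
  B → - T -: FIRST \ {ε} = { '-' } — overlaps FOLLOW(B) on { '-' }: CONFLICT
  B → ,: FIRST \ {ε} = { ',' } — disjoint from FOLLOW(B)
  B → T: FIRST \ {ε} = { '-', 'd' } — overlaps FOLLOW(B) on { '-' }: CONFLICT

T has no nullable alternative, so no FIRST/FOLLOW check is needed there.

So the grammar has 2 FIRST/FOLLOW conflicts (marked CONFLICT above).

Answer: Yes. B → '-' T '-' with FOLLOW(B) on { '-' }; B → T with FOLLOW(B) on { '-' }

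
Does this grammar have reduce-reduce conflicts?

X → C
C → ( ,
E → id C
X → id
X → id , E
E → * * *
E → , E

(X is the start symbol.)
No reduce-reduce conflicts

A reduce-reduce conflict occurs when an LR(0) state has two complete items [A → α .] and [B → β .] — both call for a reduction, and with no lookahead the parser cannot choose between them.

Augment with X' → X and build the canonical LR(0) collection (I0 = CLOSURE({[X' → . X]}), then GOTO on every symbol after a dot until no new states appear). It has 15 states:
  I0: { [C → . ( ,], [X → . C], [X → . id , E], [X → . id], [X' → . X] }  — shift
  I1: { [C → ( . ,] }  — shift
  I2: { [X → C .] }  — reduce
  I3: { [X' → X .] }  — accept
  I4: { [X → id . , E], [X → id .] }  — shift, reduce
  I5: { [E → . * * *], [E → . , E], [E → . id C], [X → id , . E] }  — shift
  I6: { [E → * . * *] }  — shift
  I7: { [E → , . E], [E → . * * *], [E → . , E], [E → . id C] }  — shift
  I8: { [X → id , E .] }  — reduce
  I9: { [C → . ( ,], [E → id . C] }  — shift
  I10: { [E → id C .] }  — reduce
  I11: { [E → , E .] }  — reduce
  I12: { [E → * * . *] }  — shift
  I13: { [E → * * * .] }  — reduce
  I14: { [C → ( , .] }  — reduce

No state contains more than one complete item.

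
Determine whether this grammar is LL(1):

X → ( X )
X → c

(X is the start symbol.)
For X:
  PREDICT(X → '(' X ')') = { '(' }
  PREDICT(X → c) = { 'c' }

All predict sets are disjoint. The grammar IS LL(1).

Answer: Yes, the grammar is LL(1).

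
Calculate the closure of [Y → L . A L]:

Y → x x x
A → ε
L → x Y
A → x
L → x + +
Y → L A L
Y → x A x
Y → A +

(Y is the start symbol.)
Start with: [Y → L . A L]
  [Y → L . A L] has the dot before A: add [A → .], [A → . x]
No further items can be added.

CLOSURE = { [A → . x], [A → .], [Y → L . A L] }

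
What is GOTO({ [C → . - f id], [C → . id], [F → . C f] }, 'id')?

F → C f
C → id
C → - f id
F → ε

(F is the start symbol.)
GOTO(I, 'id') = CLOSURE({ [A → αX.β] : [A → α.Xβ] ∈ I, X = 'id' })

Items with dot before 'id', with the dot advanced:
  [C → . id] → [C → id .]
Closure adds nothing (no advanced item has the dot before a non-terminal).

GOTO = { [C → id .] }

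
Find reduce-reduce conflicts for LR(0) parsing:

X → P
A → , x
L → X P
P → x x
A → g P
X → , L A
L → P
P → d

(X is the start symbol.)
Augment with X' → X and build the canonical LR(0) collection (I0 = CLOSURE({[X' → . X]}), then GOTO on every symbol after a dot until no new states appear). It has 16 states:
  I0: { [P → . d], [P → . x x], [X → . , L A], [X → . P], [X' → . X] }  — shift
  I1: { [L → . P], [L → . X P], [P → . d], [P → . x x], [X → , . L A], [X → . , L A], [X → . P] }  — shift
  I2: { [X → P .] }  — reduce
  I3: { [X' → X .] }  — accept
  I4: { [P → d .] }  — reduce
  I5: { [P → x . x] }  — shift
  I6: { [P → x x .] }  — reduce
  I7: { [A → . , x], [A → . g P], [X → , L . A] }  — shift
  I8: { [L → P .], [X → P .] }  — 2 reduces
  I9: { [L → X . P], [P → . d], [P → . x x] }  — shift
  I10: { [L → X P .] }  — reduce
  I11: { [A → , . x] }  — shift
  I12: { [X → , L A .] }  — reduce
  I13: { [A → g . P], [P → . d], [P → . x x] }  — shift
  I14: { [A → g P .] }  — reduce
  I15: { [A → , x .] }  — reduce

I8 contains complete items [L → P .], [X → P .] — reduce-reduce conflict.

Answer: Yes — I8: [L → P .] vs [X → P .]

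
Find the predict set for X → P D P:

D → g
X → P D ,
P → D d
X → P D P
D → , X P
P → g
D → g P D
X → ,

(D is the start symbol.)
PREDICT(X → P D P) = (FIRST(RHS) \ {ε}) ∪ (FOLLOW(X) if ε ∈ FIRST(RHS), i.e. RHS ⇒* ε)
FIRST(P) = { ',', 'g' }
FIRST(P D P) = { ',', 'g' }
ε ∉ FIRST(P D P), so FOLLOW(X) is not added.
PREDICT(X → P D P) = { ',', 'g' }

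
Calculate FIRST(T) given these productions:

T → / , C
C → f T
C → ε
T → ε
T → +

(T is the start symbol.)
From T → / , C:
  - '/' is a terminal: add '/' and stop
From T → ε:
  - ε-production, so ε ∈ FIRST(T)
From T → +:
  - '+' is a terminal: add '+' and stop

Collecting: FIRST(T) = { '+', '/', ε }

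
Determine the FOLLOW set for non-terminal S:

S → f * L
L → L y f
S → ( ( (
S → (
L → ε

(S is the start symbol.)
To compute FOLLOW(S), find every occurrence of S on a right-hand side N → α S β: add FIRST(β) \ {ε}, and if β is empty or nullable also add FOLLOW(N). Iterate to a fixed point.

S is the start symbol, so $ ∈ FOLLOW(S).
S does not occur on any right-hand side.

Taking the union: FOLLOW(S) = { $ }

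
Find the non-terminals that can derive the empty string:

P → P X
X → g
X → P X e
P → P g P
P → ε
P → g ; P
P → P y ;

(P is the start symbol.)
A non-terminal is nullable if it can derive ε (the empty string): either it has an ε-production, or it has a production whose right-hand side consists entirely of nullable non-terminals.

ε-productions: P → ε
So P is immediately nullable.
No further non-terminal can be added: every production for the remaining non-terminals contains a terminal or a non-nullable non-terminal.
Nullable = { 'P' }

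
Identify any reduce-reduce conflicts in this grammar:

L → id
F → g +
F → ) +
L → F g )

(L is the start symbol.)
A reduce-reduce conflict occurs when an LR(0) state has two complete items [A → α .] and [B → β .] — both call for a reduction, and with no lookahead the parser cannot choose between them.

Augment with L' → L and build the canonical LR(0) collection (I0 = CLOSURE({[L' → . L]}), then GOTO on every symbol after a dot until no new states appear). It has 10 states:
  I0: { [F → . ) +], [F → . g +], [L → . F g )], [L → . id], [L' → . L] }  — shift
  I1: { [F → ) . +] }  — shift
  I2: { [L → F . g )] }  — shift
  I3: { [L' → L .] }  — accept
  I4: { [F → g . +] }  — shift
  I5: { [L → id .] }  — reduce
  I6: { [F → g + .] }  — reduce
  I7: { [L → F g . )] }  — shift
  I8: { [L → F g ) .] }  — reduce
  I9: { [F → ) + .] }  — reduce

No state contains more than one complete item.

Answer: No reduce-reduce conflicts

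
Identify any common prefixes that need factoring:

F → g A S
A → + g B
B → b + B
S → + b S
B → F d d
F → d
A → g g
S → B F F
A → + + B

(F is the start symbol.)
Yes, A has productions with common prefix '+'

Left-factoring is needed when two productions for the same non-terminal
share a common prefix on the right-hand side.

Productions for F:
  F → g A S
  F → d
Productions for A:
  A → + g B
  A → g g
  A → + + B
Productions for B:
  B → b + B
  B → F d d
Productions for S:
  S → + b S
  S → B F F

Found common prefix '+' in productions for A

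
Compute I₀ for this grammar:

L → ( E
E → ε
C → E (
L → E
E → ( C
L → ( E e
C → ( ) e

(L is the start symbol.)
{ [E → . ( C], [E → .], [L → . ( E e], [L → . ( E], [L → . E], [L' → . L] }

First, augment the grammar with L' → L
I₀ = CLOSURE({ [L' → . L] }):
  [L' → . L] has the dot before L: add [L → . ( E], [L → . E], [L → . ( E e]
  [L → . E] has the dot before E: add [E → .], [E → . ( C]
No further items can be added.

I₀ = { [E → . ( C], [E → .], [L → . ( E e], [L → . ( E], [L → . E], [L' → . L] }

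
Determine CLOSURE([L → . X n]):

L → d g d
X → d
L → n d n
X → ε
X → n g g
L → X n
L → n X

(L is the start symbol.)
{ [L → . X n], [X → . d], [X → . n g g], [X → .] }

To compute CLOSURE, for each item [A → α.Bβ] where B is a non-terminal, add [B → .γ] for all productions B → γ; repeat for the newly added items until nothing changes.

Start with: [L → . X n]
  [L → . X n] has the dot before X: add [X → . d], [X → .], [X → . n g g]
No further items can be added.

CLOSURE = { [L → . X n], [X → . d], [X → . n g g], [X → .] }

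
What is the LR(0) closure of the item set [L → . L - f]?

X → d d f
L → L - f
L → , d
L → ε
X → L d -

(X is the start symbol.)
{ [L → . , d], [L → . L - f], [L → .] }

To compute CLOSURE, for each item [A → α.Bβ] where B is a non-terminal, add [B → .γ] for all productions B → γ; repeat for the newly added items until nothing changes.

Start with: [L → . L - f]
  [L → . L - f] has the dot before L: add [L → . , d], [L → .]
No further items can be added.

CLOSURE = { [L → . , d], [L → . L - f], [L → .] }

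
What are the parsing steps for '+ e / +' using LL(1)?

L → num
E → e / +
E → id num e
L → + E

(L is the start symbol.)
Stack is shown with the top on the left.

Stack    Input      Action
--------------------------
L $      + e / + $  output L → + E
+ E $    + e / + $  match '+'
E $      e / + $    output E → e / +
e / + $  e / + $    match 'e'
/ + $    / + $      match '/'
+ $      + $        match '+'
$        $          accept

The string is accepted.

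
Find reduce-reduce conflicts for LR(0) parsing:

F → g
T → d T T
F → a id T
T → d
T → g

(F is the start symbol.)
No reduce-reduce conflicts

A reduce-reduce conflict occurs when an LR(0) state has two complete items [A → α .] and [B → β .] — both call for a reduction, and with no lookahead the parser cannot choose between them.

Augment with F' → F and build the canonical LR(0) collection (I0 = CLOSURE({[F' → . F]}), then GOTO on every symbol after a dot until no new states appear). It has 10 states:
  I0: { [F → . a id T], [F → . g], [F' → . F] }  — shift
  I1: { [F' → F .] }  — accept
  I2: { [F → a . id T] }  — shift
  I3: { [F → g .] }  — reduce
  I4: { [F → a id . T], [T → . d T T], [T → . d], [T → . g] }  — shift
  I5: { [F → a id T .] }  — reduce
  I6: { [T → . d T T], [T → . d], [T → . g], [T → d . T T], [T → d .] }  — shift, reduce
  I7: { [T → g .] }  — reduce
  I8: { [T → . d T T], [T → . d], [T → . g], [T → d T . T] }  — shift
  I9: { [T → d T T .] }  — reduce

No state contains more than one complete item.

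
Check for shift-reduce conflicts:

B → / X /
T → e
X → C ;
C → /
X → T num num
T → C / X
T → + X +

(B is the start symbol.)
No shift-reduce conflicts

A shift-reduce conflict occurs when an LR(0) state has both:
  - a complete (reduce) item [A → α .] (dot at the end), and
  - a shift item [B → β . c γ] (dot before a terminal).

Augment with B' → B and build the canonical LR(0) collection (I0 = CLOSURE({[B' → . B]}), then GOTO on every symbol after a dot until no new states appear). It has 17 states:
  I0: { [B → . / X /], [B' → . B] }  — shift
  I1: { [B → / . X /], [C → . /], [T → . + X +], [T → . C / X], [T → . e], [X → . C ;], [X → . T num num] }  — shift
  I2: { [B' → B .] }  — accept
  I3: { [C → . /], [T → + . X +], [T → . + X +], [T → . C / X], [T → . e], [X → . C ;], [X → . T num num] }  — shift
  I4: { [C → / .] }  — reduce
  I5: { [T → C . / X], [X → C . ;] }  — shift
  I6: { [X → T . num num] }  — shift
  I7: { [B → / X . /] }  — shift
  I8: { [T → e .] }  — reduce
  I9: { [B → / X / .] }  — reduce
  I10: { [X → T num . num] }  — shift
  I11: { [X → T num num .] }  — reduce
  I12: { [C → . /], [T → . + X +], [T → . C / X], [T → . e], [T → C / . X], [X → . C ;], [X → . T num num] }  — shift
  I13: { [X → C ; .] }  — reduce
  I14: { [T → C / X .] }  — reduce
  I15: { [T → + X . +] }  — shift
  I16: { [T → + X + .] }  — reduce

No state contains both a complete item and a shift item.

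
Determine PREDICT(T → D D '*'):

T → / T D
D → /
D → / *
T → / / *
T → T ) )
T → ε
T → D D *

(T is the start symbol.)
{ '/' }

PREDICT(T → D D '*') = (FIRST(RHS) \ {ε}) ∪ (FOLLOW(T) if ε ∈ FIRST(RHS), i.e. RHS ⇒* ε)
FIRST(D) = { '/' }
FIRST(D D '*') = { '/' }
ε ∉ FIRST(D D '*'), so FOLLOW(T) is not added.
PREDICT(T → D D '*') = { '/' }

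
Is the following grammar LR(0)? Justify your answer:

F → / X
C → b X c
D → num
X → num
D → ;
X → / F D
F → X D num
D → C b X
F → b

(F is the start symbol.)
A grammar is LR(0) if no state in the canonical LR(0) collection has:
  - both a shift item (dot before a terminal) and a complete item (shift-reduce conflict), or
  - two or more complete items (reduce-reduce conflict; the accept item [F' → F .] counts as a complete item here).

Augment with F' → F and build the canonical LR(0) collection (I0 = CLOSURE({[F' → . F]}), then GOTO on every symbol after a dot until no new states appear). It has 20 states:
  I0: { [F → . / X], [F → . X D num], [F → . b], [F' → . F], [X → . / F D], [X → . num] }  — shift
  I1: { [F → . / X], [F → . X D num], [F → . b], [F → / . X], [X → . / F D], [X → . num], [X → / . F D] }  — shift
  I2: { [F' → F .] }  — accept
  I3: { [C → . b X c], [D → . ;], [D → . C b X], [D → . num], [F → X . D num] }  — shift
  I4: { [F → b .] }  — reduce
  I5: { [X → num .] }  — reduce
  I6: { [D → ; .] }  — reduce
  I7: { [D → C . b X] }  — shift
  I8: { [F → X D . num] }  — shift
  I9: { [C → b . X c], [X → . / F D], [X → . num] }  — shift
  I10: { [D → num .] }  — reduce
  I11: { [F → . / X], [F → . X D num], [F → . b], [X → . / F D], [X → . num], [X → / . F D] }  — shift
  I12: { [C → b X . c] }  — shift
  I13: { [C → b X c .] }  — reduce
  I14: { [C → . b X c], [D → . ;], [D → . C b X], [D → . num], [X → / F . D] }  — shift
  I15: { [X → / F D .] }  — reduce
  I16: { [F → X D num .] }  — reduce
  I17: { [D → C b . X], [X → . / F D], [X → . num] }  — shift
  I18: { [D → C b X .] }  — reduce
  I19: { [C → . b X c], [D → . ;], [D → . C b X], [D → . num], [F → / X .], [F → X . D num] }  — shift, reduce

Conflict in state I19:
  Shift-reduce conflict between [F → / X .] and [C → . b X c]
So the grammar is NOT LR(0).

Answer: No. Shift-reduce conflict between [F → / X .] and [C → . b X c]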